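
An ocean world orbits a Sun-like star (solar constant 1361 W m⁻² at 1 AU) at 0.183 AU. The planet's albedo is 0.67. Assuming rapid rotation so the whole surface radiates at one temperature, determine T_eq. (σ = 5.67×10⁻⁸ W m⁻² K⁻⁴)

Flux at 0.183 AU: S = 1361/0.183² = 4.06×10⁴ W m⁻².
Energy balance: absorbed = emitted ⇒ πR²·S(1−A) = 4πR²·σT_eq⁴, so T_eq⁴ = S(1−A)/(4σ).
T_eq = [4.06×10⁴ × 0.33 / (4 × 5.67×10⁻⁸)]^(1/4) = (5.91×10¹⁰)^(1/4) = 493 K.

T_eq ≈ 493 K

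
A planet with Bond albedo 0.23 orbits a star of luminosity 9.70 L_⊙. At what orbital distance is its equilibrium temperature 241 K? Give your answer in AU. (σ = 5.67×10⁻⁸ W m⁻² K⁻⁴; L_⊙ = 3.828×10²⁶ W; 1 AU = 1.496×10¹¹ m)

L = 9.70 × 3.828×10²⁶ = 3.71×10²⁷ W.
From T_eq⁴ = L(1−A)/(16πσd²): d = √[L(1−A)/(16πσT_eq⁴)].
d = √[3.71×10²⁷ × 0.77 / (16π × 5.67×10⁻⁸ × (241)⁴)] = 5.45×10¹¹ m = 3.65 AU.

d ≈ 3.65 AU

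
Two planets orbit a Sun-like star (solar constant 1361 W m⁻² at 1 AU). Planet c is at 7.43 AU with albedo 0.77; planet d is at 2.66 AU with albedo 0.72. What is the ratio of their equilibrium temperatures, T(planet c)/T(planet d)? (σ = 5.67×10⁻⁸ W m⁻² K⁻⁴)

T_eq = [S₀(1−A)/(4σd²)]^(1/4), so T ∝ (1−A)^(1/4) / √d.
T₁ = [1361×0.23/(4×5.67×10⁻⁸×7.43²)]^(1/4) = 70.71 K.
T₂ = [1361×0.28/(4×5.67×10⁻⁸×2.66²)]^(1/4) = 124.14 K.

T₁/T₂ ≈ 0.570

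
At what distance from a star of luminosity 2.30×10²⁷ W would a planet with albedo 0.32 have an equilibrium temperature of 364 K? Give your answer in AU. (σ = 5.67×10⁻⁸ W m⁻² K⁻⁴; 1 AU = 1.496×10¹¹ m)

From T_eq⁴ = L(1−A)/(16πσd²): d = √[L(1−A)/(16πσT_eq⁴)].
d = √[2.30×10²⁷ × 0.68 / (16π × 5.67×10⁻⁸ × (364)⁴)] = 1.77×10¹¹ m = 1.18 AU.

d ≈ 1.18 AU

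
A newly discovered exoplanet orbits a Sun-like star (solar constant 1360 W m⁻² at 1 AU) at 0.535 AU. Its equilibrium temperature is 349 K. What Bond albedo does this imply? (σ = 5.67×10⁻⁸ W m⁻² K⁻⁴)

Flux at 0.535 AU: S = 1360/0.535² = 4750 W m⁻².
From T_eq⁴ = S(1−A)/(4σ): 1−A = 4σT_eq⁴/S.
1−A = 4 × 5.67×10⁻⁸ × (349)⁴ / 4750 = 0.708.

A ≈ 0.29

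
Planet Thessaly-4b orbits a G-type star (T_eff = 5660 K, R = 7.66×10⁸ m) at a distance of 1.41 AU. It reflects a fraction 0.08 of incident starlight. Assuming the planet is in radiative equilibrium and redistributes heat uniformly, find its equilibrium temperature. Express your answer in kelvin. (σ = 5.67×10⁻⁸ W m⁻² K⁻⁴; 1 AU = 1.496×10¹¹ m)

d = 1.41 AU = 2.11×10¹¹ m.
L = 4πR_⋆²σT_⋆⁴ = 4π(7.66×10⁸)² × 5.67×10⁻⁸ × (5660)⁴ = 4.29×10²⁶ W.
S = L/(4πd²) = 767 W m⁻².
Energy balance: absorbed = emitted ⇒ πR²·S(1−A) = 4πR²·σT_eq⁴, so T_eq⁴ = S(1−A)/(4σ).
T_eq = [767 × 0.92 / (4 × 5.67×10⁻⁸)]^(1/4) = (3.11×10⁹)^(1/4) = 236 K.

T_eq ≈ 236 K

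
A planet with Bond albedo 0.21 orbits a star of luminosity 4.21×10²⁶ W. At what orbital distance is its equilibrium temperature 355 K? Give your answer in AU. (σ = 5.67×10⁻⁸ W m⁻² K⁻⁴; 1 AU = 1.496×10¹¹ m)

d ≈ 0.573 AU

From T_eq⁴ = L(1−A)/(16πσd²): d = √[L(1−A)/(16πσT_eq⁴)].
d = √[4.21×10²⁶ × 0.79 / (16π × 5.67×10⁻⁸ × (355)⁴)] = 8.57×10¹⁰ m = 0.573 AU.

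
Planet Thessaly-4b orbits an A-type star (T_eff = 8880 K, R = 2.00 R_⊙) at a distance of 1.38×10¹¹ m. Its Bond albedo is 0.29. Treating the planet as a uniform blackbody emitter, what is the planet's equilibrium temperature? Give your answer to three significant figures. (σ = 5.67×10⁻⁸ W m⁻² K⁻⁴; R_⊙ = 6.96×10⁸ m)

R_⋆ = 2.00 × 6.96×10⁸ = 1.39×10⁹ m.
L = 4πR_⋆²σT_⋆⁴ = 4π(1.39×10⁹)² × 5.67×10⁻⁸ × (8880)⁴ = 8.58×10²⁷ W.
S = L/(4πd²) = 3.59×10⁴ W m⁻².
Energy balance: absorbed = emitted ⇒ πR²·S(1−A) = 4πR²·σT_eq⁴, so T_eq⁴ = S(1−A)/(4σ).
T_eq = [3.59×10⁴ × 0.71 / (4 × 5.67×10⁻⁸)]^(1/4) = (1.12×10¹¹)^(1/4) = 579 K.

T_eq ≈ 579 K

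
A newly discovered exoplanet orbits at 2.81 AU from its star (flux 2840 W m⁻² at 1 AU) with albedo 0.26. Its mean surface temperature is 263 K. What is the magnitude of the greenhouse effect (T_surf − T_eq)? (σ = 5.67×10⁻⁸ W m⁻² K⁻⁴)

S = 2840/2.81² = 359.7 W m⁻².
T_eq = [S(1−A)/(4σ)]^(1/4) = [359.7×0.74/(4×5.67×10⁻⁸)]^(1/4) = 185.1 K.
ΔT = T_surf − T_eq = 263 − 185.1.

ΔT ≈ 77.9 K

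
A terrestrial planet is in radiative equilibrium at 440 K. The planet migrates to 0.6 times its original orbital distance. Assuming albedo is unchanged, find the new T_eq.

T_eq ≈ 568 K

T_eq ∝ L^(1/4) · d^(−1/2).
T′ = 440 / 0.6^(1/2) = 568 K.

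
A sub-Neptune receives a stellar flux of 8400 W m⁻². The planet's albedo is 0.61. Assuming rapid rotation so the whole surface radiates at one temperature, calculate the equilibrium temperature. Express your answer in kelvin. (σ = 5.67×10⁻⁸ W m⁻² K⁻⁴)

T_eq ≈ 347 K

Energy balance: absorbed = emitted ⇒ πR²·S(1−A) = 4πR²·σT_eq⁴, so T_eq⁴ = S(1−A)/(4σ).
T_eq = [8400 × 0.39 / (4 × 5.67×10⁻⁸)]^(1/4) = (1.44×10¹⁰)^(1/4) = 347 K.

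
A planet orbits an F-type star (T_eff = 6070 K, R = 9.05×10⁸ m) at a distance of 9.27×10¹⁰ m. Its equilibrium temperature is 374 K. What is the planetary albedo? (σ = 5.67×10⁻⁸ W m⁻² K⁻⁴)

L = 4πR_⋆²σT_⋆⁴ = 4π(9.05×10⁸)² × 5.67×10⁻⁸ × (6070)⁴ = 7.92×10²⁶ W.
S = L/(4πd²) = 7340 W m⁻².
From T_eq⁴ = S(1−A)/(4σ): 1−A = 4σT_eq⁴/S.
1−A = 4 × 5.67×10⁻⁸ × (374)⁴ / 7340 = 0.605.

A ≈ 0.40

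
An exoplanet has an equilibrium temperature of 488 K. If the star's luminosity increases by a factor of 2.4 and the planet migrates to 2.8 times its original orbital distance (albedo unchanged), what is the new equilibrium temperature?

T_eq ≈ 363 K

T_eq ∝ L^(1/4) · d^(−1/2).
T′ = 488 × 2.4^(1/4) / 2.8^(1/2) = 363 K.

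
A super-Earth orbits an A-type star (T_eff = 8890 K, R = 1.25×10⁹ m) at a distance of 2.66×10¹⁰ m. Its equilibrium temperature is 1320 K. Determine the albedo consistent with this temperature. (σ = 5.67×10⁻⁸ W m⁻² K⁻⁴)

A ≈ 0.12

L = 4πR_⋆²σT_⋆⁴ = 4π(1.25×10⁹)² × 5.67×10⁻⁸ × (8890)⁴ = 6.95×10²⁷ W.
S = L/(4πd²) = 7.82×10⁵ W m⁻².
From T_eq⁴ = S(1−A)/(4σ): 1−A = 4σT_eq⁴/S.
1−A = 4 × 5.67×10⁻⁸ × (1320)⁴ / 7.82×10⁵ = 0.880.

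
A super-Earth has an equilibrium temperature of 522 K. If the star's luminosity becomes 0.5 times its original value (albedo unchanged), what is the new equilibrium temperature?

T_eq ≈ 439 K

T_eq ∝ L^(1/4) · d^(−1/2).
T′ = 522 × 0.5^(1/4) = 439 K.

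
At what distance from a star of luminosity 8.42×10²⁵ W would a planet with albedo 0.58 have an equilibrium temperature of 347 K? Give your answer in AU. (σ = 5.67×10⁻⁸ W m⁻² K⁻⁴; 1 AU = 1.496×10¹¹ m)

From T_eq⁴ = L(1−A)/(16πσd²): d = √[L(1−A)/(16πσT_eq⁴)].
d = √[8.42×10²⁵ × 0.42 / (16π × 5.67×10⁻⁸ × (347)⁴)] = 2.93×10¹⁰ m = 0.196 AU.

d ≈ 0.196 AU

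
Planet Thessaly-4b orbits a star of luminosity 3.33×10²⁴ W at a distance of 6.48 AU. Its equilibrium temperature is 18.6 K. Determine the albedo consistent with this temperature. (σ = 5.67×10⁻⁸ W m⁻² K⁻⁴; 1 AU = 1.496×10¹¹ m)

d = 6.48 AU = 9.69×10¹¹ m.
Flux: S = L/(4πd²) = 3.33×10²⁴/(4π×(9.69×10¹¹)²) = 0.282 W m⁻².
From T_eq⁴ = S(1−A)/(4σ): 1−A = 4σT_eq⁴/S.
1−A = 4 × 5.67×10⁻⁸ × (18.6)⁴ / 0.282 = 0.096.

A ≈ 0.90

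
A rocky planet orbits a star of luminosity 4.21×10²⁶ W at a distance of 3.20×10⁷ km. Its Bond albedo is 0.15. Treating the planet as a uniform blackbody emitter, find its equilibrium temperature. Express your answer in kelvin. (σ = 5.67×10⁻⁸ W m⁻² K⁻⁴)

T_eq ≈ 592 K

d = 3.20×10⁷ km = 3.20×10¹⁰ m.
Flux: S = L/(4πd²) = 4.21×10²⁶/(4π×(3.20×10¹⁰)²) = 3.27×10⁴ W m⁻².
Energy balance: absorbed = emitted ⇒ πR²·S(1−A) = 4πR²·σT_eq⁴, so T_eq⁴ = S(1−A)/(4σ).
T_eq = [3.27×10⁴ × 0.85 / (4 × 5.67×10⁻⁸)]^(1/4) = (1.23×10¹¹)^(1/4) = 592 K.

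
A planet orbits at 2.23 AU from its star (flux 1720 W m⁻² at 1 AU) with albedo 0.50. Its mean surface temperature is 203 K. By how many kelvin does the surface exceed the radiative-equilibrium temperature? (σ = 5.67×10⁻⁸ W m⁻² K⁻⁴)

S = 1720/2.23² = 345.9 W m⁻².
T_eq = [S(1−A)/(4σ)]^(1/4) = [345.9×0.50/(4×5.67×10⁻⁸)]^(1/4) = 166.2 K.
ΔT = T_surf − T_eq = 203 − 166.2.

ΔT ≈ 36.8 K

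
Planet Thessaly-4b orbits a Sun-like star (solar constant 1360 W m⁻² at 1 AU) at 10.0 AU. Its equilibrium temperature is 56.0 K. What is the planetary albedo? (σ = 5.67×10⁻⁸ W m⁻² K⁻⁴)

Flux at 10.0 AU: S = 1360/10.0² = 13.6 W m⁻².
From T_eq⁴ = S(1−A)/(4σ): 1−A = 4σT_eq⁴/S.
1−A = 4 × 5.67×10⁻⁸ × (56.0)⁴ / 13.6 = 0.164.

A ≈ 0.84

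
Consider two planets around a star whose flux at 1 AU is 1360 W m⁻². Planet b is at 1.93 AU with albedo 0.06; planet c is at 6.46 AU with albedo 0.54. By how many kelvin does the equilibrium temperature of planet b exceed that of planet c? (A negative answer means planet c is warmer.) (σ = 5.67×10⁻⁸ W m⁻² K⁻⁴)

T_eq = [S₀(1−A)/(4σd²)]^(1/4), so T ∝ (1−A)^(1/4) / √d.
T₁ = [1360×0.94/(4×5.67×10⁻⁸×1.93²)]^(1/4) = 197.23 K.
T₂ = [1360×0.46/(4×5.67×10⁻⁸×6.46²)]^(1/4) = 90.17 K.

ΔT ≈ 107.1 K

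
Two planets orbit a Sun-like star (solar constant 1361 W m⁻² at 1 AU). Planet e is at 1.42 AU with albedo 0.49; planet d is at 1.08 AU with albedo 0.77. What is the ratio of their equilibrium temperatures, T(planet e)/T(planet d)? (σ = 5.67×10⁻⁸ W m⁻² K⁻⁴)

T₁/T₂ ≈ 1.064

T_eq = [S₀(1−A)/(4σd²)]^(1/4), so T ∝ (1−A)^(1/4) / √d.
T₁ = [1361×0.51/(4×5.67×10⁻⁸×1.42²)]^(1/4) = 197.38 K.
T₂ = [1361×0.23/(4×5.67×10⁻⁸×1.08²)]^(1/4) = 185.47 K.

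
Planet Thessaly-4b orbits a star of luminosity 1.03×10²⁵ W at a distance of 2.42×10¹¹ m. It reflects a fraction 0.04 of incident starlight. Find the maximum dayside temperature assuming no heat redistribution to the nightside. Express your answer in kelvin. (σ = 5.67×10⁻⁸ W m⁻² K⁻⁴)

Flux: S = L/(4πd²) = 1.03×10²⁵/(4π×(2.42×10¹¹)²) = 14.0 W m⁻².
With no redistribution each surface element balances locally: S(1−A) = σT⁴.
T = [14.0 × 0.96 / 5.67×10⁻⁸]^(1/4) = (2.37×10⁸)^(1/4) = 124 K.

T_ss ≈ 124 K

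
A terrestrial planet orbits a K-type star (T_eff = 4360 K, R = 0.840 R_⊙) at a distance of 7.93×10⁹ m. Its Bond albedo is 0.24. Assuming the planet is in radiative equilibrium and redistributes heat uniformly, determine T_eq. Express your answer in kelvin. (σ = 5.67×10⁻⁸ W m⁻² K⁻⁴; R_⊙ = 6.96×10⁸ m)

T_eq ≈ 782 K

R_⋆ = 0.840 × 6.96×10⁸ = 5.85×10⁸ m.
L = 4πR_⋆²σT_⋆⁴ = 4π(5.85×10⁸)² × 5.67×10⁻⁸ × (4360)⁴ = 8.80×10²⁵ W.
S = L/(4πd²) = 1.11×10⁵ W m⁻².
Energy balance: absorbed = emitted ⇒ πR²·S(1−A) = 4πR²·σT_eq⁴, so T_eq⁴ = S(1−A)/(4σ).
T_eq = [1.11×10⁵ × 0.76 / (4 × 5.67×10⁻⁸)]^(1/4) = (3.73×10¹¹)^(1/4) = 782 K.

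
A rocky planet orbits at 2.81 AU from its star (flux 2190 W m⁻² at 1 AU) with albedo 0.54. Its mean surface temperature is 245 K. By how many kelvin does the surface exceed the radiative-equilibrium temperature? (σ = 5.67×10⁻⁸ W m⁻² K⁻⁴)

ΔT ≈ 91.0 K

S = 2190/2.81² = 277.4 W m⁻².
T_eq = [S(1−A)/(4σ)]^(1/4) = [277.4×0.46/(4×5.67×10⁻⁸)]^(1/4) = 154.0 K.
ΔT = T_surf − T_eq = 245 − 154.0.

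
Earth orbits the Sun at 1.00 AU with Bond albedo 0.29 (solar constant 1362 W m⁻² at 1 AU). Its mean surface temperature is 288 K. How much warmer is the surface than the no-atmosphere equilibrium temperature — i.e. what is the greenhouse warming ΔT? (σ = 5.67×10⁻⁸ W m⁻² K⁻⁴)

ΔT ≈ 32.5 K

S = 1362/1.00² = 1362 W m⁻².
T_eq = [S(1−A)/(4σ)]^(1/4) = [1362×0.71/(4×5.67×10⁻⁸)]^(1/4) = 255.5 K.
ΔT = T_surf − T_eq = 288 − 255.5.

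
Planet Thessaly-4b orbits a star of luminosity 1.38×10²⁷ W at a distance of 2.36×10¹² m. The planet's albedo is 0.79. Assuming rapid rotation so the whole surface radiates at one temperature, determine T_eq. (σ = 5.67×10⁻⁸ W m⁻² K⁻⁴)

T_eq ≈ 65.4 K

Flux: S = L/(4πd²) = 1.38×10²⁷/(4π×(2.36×10¹²)²) = 19.7 W m⁻².
Energy balance: absorbed = emitted ⇒ πR²·S(1−A) = 4πR²·σT_eq⁴, so T_eq⁴ = S(1−A)/(4σ).
T_eq = [19.7 × 0.21 / (4 × 5.67×10⁻⁸)]^(1/4) = (1.83×10⁷)^(1/4) = 65.4 K.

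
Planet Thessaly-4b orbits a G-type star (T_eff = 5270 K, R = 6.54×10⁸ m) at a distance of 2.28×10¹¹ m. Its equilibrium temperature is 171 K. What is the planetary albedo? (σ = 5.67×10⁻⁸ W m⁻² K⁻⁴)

L = 4πR_⋆²σT_⋆⁴ = 4π(6.54×10⁸)² × 5.67×10⁻⁸ × (5270)⁴ = 2.35×10²⁶ W.
S = L/(4πd²) = 360 W m⁻².
From T_eq⁴ = S(1−A)/(4σ): 1−A = 4σT_eq⁴/S.
1−A = 4 × 5.67×10⁻⁸ × (171)⁴ / 360 = 0.539.

A ≈ 0.46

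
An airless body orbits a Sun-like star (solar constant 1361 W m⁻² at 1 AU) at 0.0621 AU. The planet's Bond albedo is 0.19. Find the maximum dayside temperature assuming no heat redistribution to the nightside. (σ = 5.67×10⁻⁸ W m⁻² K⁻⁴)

Flux at 0.0621 AU: S = 1361/0.0621² = 3.53×10⁵ W m⁻².
With no redistribution each surface element balances locally: S(1−A) = σT⁴.
T = [3.53×10⁵ × 0.81 / 5.67×10⁻⁸]^(1/4) = (5.04×10¹²)^(1/4) = 1500 K.

T_ss ≈ 1500 K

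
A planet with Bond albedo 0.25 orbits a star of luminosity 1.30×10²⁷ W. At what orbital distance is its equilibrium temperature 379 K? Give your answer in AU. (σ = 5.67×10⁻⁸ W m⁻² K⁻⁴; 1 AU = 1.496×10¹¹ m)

d ≈ 0.861 AU

From T_eq⁴ = L(1−A)/(16πσd²): d = √[L(1−A)/(16πσT_eq⁴)].
d = √[1.30×10²⁷ × 0.75 / (16π × 5.67×10⁻⁸ × (379)⁴)] = 1.29×10¹¹ m = 0.861 AU.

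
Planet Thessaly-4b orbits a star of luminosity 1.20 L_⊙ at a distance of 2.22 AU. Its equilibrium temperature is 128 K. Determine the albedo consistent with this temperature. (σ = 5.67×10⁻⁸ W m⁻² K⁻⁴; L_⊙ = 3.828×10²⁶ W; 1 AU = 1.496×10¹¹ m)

A ≈ 0.82

d = 2.22 AU = 3.32×10¹¹ m.
L = 1.20 × 3.828×10²⁶ = 4.59×10²⁶ W.
Flux: S = L/(4πd²) = 4.59×10²⁶/(4π×(3.32×10¹¹)²) = 331 W m⁻².
From T_eq⁴ = S(1−A)/(4σ): 1−A = 4σT_eq⁴/S.
1−A = 4 × 5.67×10⁻⁸ × (128)⁴ / 331 = 0.184.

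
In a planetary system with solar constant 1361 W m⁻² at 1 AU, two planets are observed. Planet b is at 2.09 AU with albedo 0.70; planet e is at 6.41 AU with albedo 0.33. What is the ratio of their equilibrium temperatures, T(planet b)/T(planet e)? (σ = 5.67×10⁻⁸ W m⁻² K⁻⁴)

T₁/T₂ ≈ 1.433

T_eq = [S₀(1−A)/(4σd²)]^(1/4), so T ∝ (1−A)^(1/4) / √d.
T₁ = [1361×0.30/(4×5.67×10⁻⁸×2.09²)]^(1/4) = 142.48 K.
T₂ = [1361×0.67/(4×5.67×10⁻⁸×6.41²)]^(1/4) = 99.46 K.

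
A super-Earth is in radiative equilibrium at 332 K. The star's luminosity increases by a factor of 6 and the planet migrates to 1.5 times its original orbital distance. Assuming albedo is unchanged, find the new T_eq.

T_eq ≈ 424 K

T_eq ∝ L^(1/4) · d^(−1/2).
T′ = 332 × 6^(1/4) / 1.5^(1/2) = 424 K.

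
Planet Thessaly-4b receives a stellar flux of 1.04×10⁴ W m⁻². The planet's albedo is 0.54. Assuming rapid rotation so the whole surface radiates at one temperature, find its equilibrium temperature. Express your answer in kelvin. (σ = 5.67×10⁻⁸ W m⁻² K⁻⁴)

Energy balance: absorbed = emitted ⇒ πR²·S(1−A) = 4πR²·σT_eq⁴, so T_eq⁴ = S(1−A)/(4σ).
T_eq = [1.04×10⁴ × 0.46 / (4 × 5.67×10⁻⁸)]^(1/4) = (2.11×10¹⁰)^(1/4) = 381 K.

T_eq ≈ 381 K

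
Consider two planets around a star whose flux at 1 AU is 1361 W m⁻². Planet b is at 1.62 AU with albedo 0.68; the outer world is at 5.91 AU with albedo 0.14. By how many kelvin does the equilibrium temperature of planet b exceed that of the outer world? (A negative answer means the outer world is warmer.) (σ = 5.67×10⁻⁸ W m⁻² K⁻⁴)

ΔT ≈ 54.2 K

T_eq = [S₀(1−A)/(4σd²)]^(1/4), so T ∝ (1−A)^(1/4) / √d.
T₁ = [1361×0.32/(4×5.67×10⁻⁸×1.62²)]^(1/4) = 164.47 K.
T₂ = [1361×0.86/(4×5.67×10⁻⁸×5.91²)]^(1/4) = 110.25 K.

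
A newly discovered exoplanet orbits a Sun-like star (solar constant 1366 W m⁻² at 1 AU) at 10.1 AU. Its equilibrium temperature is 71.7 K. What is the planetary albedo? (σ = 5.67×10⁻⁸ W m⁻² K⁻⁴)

Flux at 10.1 AU: S = 1366/10.1² = 13.4 W m⁻².
From T_eq⁴ = S(1−A)/(4σ): 1−A = 4σT_eq⁴/S.
1−A = 4 × 5.67×10⁻⁸ × (71.7)⁴ / 13.4 = 0.448.

A ≈ 0.55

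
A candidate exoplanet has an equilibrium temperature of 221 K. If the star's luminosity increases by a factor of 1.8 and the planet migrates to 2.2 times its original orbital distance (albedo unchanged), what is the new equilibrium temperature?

T_eq ∝ L^(1/4) · d^(−1/2).
T′ = 221 × 1.8^(1/4) / 2.2^(1/2) = 173 K.

T_eq ≈ 173 K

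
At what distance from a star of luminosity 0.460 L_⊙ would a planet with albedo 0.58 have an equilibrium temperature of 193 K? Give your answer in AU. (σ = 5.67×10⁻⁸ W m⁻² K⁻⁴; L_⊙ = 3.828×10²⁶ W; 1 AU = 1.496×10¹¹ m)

d ≈ 0.914 AU

L = 0.460 × 3.828×10²⁶ = 1.76×10²⁶ W.
From T_eq⁴ = L(1−A)/(16πσd²): d = √[L(1−A)/(16πσT_eq⁴)].
d = √[1.76×10²⁶ × 0.42 / (16π × 5.67×10⁻⁸ × (193)⁴)] = 1.37×10¹¹ m = 0.914 AU.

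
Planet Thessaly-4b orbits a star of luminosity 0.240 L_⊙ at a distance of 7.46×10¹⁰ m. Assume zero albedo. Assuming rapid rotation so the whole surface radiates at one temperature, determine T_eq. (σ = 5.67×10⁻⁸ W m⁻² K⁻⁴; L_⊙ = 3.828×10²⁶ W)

L = 0.240 × 3.828×10²⁶ = 9.19×10²⁵ W.
Flux: S = L/(4πd²) = 9.19×10²⁵/(4π×(7.46×10¹⁰)²) = 1310 W m⁻².
Energy balance: absorbed = emitted ⇒ πR²·S(1−A) = 4πR²·σT_eq⁴, so T_eq⁴ = S(1−A)/(4σ).
T_eq = [1310 × 1.00 / (4 × 5.67×10⁻⁸)]^(1/4) = (5.79×10⁹)^(1/4) = 276 K.

T_eq ≈ 276 K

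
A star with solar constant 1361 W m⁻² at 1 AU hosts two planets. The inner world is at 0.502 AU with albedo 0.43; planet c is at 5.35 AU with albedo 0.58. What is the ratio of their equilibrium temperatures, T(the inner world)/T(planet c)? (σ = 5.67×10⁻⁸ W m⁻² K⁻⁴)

T_eq = [S₀(1−A)/(4σd²)]^(1/4), so T ∝ (1−A)^(1/4) / √d.
T₁ = [1361×0.57/(4×5.67×10⁻⁸×0.502²)]^(1/4) = 341.33 K.
T₂ = [1361×0.42/(4×5.67×10⁻⁸×5.35²)]^(1/4) = 96.87 K.

T₁/T₂ ≈ 3.524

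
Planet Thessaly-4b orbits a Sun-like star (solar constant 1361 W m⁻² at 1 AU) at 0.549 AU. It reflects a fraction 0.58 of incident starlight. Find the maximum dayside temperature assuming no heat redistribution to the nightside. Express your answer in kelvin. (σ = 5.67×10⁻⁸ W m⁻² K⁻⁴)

Flux at 0.549 AU: S = 1361/0.549² = 4520 W m⁻².
With no redistribution each surface element balances locally: S(1−A) = σT⁴.
T = [4520 × 0.42 / 5.67×10⁻⁸]^(1/4) = (3.34×10¹⁰)^(1/4) = 428 K.

T_ss ≈ 428 K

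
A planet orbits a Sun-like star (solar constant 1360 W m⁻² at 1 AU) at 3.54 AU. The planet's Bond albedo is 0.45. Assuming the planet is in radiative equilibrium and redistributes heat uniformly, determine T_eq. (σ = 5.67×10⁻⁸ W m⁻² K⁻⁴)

T_eq ≈ 127 K

Flux at 3.54 AU: S = 1360/3.54² = 109 W m⁻².
Energy balance: absorbed = emitted ⇒ πR²·S(1−A) = 4πR²·σT_eq⁴, so T_eq⁴ = S(1−A)/(4σ).
T_eq = [109 × 0.55 / (4 × 5.67×10⁻⁸)]^(1/4) = (2.63×10⁸)^(1/4) = 127 K.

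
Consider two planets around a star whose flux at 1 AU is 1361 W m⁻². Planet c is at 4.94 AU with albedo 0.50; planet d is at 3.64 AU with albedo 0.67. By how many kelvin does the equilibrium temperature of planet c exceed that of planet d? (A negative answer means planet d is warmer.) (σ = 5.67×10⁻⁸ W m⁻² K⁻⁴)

ΔT ≈ -5.3 K

T_eq = [S₀(1−A)/(4σd²)]^(1/4), so T ∝ (1−A)^(1/4) / √d.
T₁ = [1361×0.50/(4×5.67×10⁻⁸×4.94²)]^(1/4) = 105.30 K.
T₂ = [1361×0.33/(4×5.67×10⁻⁸×3.64²)]^(1/4) = 110.57 K.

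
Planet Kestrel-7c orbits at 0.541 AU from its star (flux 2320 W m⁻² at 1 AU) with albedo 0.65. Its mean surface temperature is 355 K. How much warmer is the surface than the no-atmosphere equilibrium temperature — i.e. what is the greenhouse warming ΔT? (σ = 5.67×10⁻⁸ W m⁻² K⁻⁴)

ΔT ≈ 22.4 K

S = 2320/0.541² = 7927 W m⁻².
T_eq = [S(1−A)/(4σ)]^(1/4) = [7927×0.35/(4×5.67×10⁻⁸)]^(1/4) = 332.6 K.
ΔT = T_surf − T_eq = 355 − 332.6.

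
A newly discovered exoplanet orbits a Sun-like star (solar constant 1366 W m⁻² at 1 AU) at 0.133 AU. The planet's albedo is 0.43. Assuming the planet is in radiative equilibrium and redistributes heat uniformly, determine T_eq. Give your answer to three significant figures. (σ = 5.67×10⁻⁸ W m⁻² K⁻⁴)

Flux at 0.133 AU: S = 1366/0.133² = 7.72×10⁴ W m⁻².
Energy balance: absorbed = emitted ⇒ πR²·S(1−A) = 4πR²·σT_eq⁴, so T_eq⁴ = S(1−A)/(4σ).
T_eq = [7.72×10⁴ × 0.57 / (4 × 5.67×10⁻⁸)]^(1/4) = (1.94×10¹¹)^(1/4) = 664 K.

T_eq ≈ 664 K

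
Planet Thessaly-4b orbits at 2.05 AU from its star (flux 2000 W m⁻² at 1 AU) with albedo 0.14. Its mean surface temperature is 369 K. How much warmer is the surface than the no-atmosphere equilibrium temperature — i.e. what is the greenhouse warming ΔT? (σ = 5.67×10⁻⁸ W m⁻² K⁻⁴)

S = 2000/2.05² = 475.9 W m⁻².
T_eq = [S(1−A)/(4σ)]^(1/4) = [475.9×0.86/(4×5.67×10⁻⁸)]^(1/4) = 206.1 K.
ΔT = T_surf − T_eq = 369 − 206.1.

ΔT ≈ 162.9 K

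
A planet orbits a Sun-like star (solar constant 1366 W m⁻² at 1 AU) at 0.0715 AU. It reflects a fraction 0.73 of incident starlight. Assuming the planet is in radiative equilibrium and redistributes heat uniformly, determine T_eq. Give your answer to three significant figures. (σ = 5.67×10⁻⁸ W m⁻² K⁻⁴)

Flux at 0.0715 AU: S = 1366/0.0715² = 2.67×10⁵ W m⁻².
Energy balance: absorbed = emitted ⇒ πR²·S(1−A) = 4πR²·σT_eq⁴, so T_eq⁴ = S(1−A)/(4σ).
T_eq = [2.67×10⁵ × 0.27 / (4 × 5.67×10⁻⁸)]^(1/4) = (3.18×10¹¹)^(1/4) = 751 K.

T_eq ≈ 751 K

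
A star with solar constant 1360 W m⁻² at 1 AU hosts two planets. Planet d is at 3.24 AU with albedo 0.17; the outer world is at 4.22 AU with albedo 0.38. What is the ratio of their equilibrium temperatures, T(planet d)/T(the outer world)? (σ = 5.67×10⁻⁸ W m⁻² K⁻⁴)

T_eq = [S₀(1−A)/(4σd²)]^(1/4), so T ∝ (1−A)^(1/4) / √d.
T₁ = [1360×0.83/(4×5.67×10⁻⁸×3.24²)]^(1/4) = 147.56 K.
T₂ = [1360×0.62/(4×5.67×10⁻⁸×4.22²)]^(1/4) = 120.20 K.

T₁/T₂ ≈ 1.228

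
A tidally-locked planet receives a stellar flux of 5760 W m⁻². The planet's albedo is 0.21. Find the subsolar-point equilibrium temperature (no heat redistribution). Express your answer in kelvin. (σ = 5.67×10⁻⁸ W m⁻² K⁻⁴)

T_ss ≈ 532 K

At the subsolar point the surface absorbs S(1−A) and emits σT⁴ per unit area — no factor of 4, since only the local patch is in balance.
T = [5760 × 0.79 / 5.67×10⁻⁸]^(1/4) = (8.03×10¹⁰)^(1/4) = 532 K.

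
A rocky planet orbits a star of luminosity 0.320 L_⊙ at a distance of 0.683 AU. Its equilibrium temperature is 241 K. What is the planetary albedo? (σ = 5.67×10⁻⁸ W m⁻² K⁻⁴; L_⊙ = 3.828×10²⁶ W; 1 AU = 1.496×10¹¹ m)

d = 0.683 AU = 1.02×10¹¹ m.
L = 0.320 × 3.828×10²⁶ = 1.22×10²⁶ W.
Flux: S = L/(4πd²) = 1.22×10²⁶/(4π×(1.02×10¹¹)²) = 934 W m⁻².
From T_eq⁴ = S(1−A)/(4σ): 1−A = 4σT_eq⁴/S.
1−A = 4 × 5.67×10⁻⁸ × (241)⁴ / 934 = 0.819.

A ≈ 0.18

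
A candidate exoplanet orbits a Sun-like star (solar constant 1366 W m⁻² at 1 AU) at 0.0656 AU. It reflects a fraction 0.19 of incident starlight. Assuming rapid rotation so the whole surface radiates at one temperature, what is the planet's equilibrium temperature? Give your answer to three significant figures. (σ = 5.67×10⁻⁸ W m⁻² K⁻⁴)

T_eq ≈ 1030 K

Flux at 0.0656 AU: S = 1366/0.0656² = 3.17×10⁵ W m⁻².
Energy balance: absorbed = emitted ⇒ πR²·S(1−A) = 4πR²·σT_eq⁴, so T_eq⁴ = S(1−A)/(4σ).
T_eq = [3.17×10⁵ × 0.81 / (4 × 5.67×10⁻⁸)]^(1/4) = (1.13×10¹²)^(1/4) = 1030 K.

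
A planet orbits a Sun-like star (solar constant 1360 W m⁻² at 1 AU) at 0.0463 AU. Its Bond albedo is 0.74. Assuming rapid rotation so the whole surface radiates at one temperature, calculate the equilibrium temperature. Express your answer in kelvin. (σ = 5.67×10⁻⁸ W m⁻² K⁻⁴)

T_eq ≈ 923 K

Flux at 0.0463 AU: S = 1360/0.0463² = 6.34×10⁵ W m⁻².
Energy balance: absorbed = emitted ⇒ πR²·S(1−A) = 4πR²·σT_eq⁴, so T_eq⁴ = S(1−A)/(4σ).
T_eq = [6.34×10⁵ × 0.26 / (4 × 5.67×10⁻⁸)]^(1/4) = (7.27×10¹¹)^(1/4) = 923 K.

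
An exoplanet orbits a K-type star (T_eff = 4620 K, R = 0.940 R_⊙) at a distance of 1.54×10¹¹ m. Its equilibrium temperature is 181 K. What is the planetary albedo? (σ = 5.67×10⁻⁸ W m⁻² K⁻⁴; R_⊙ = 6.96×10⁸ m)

R_⋆ = 0.940 × 6.96×10⁸ = 6.54×10⁸ m.
L = 4πR_⋆²σT_⋆⁴ = 4π(6.54×10⁸)² × 5.67×10⁻⁸ × (4620)⁴ = 1.39×10²⁶ W.
S = L/(4πd²) = 466 W m⁻².
From T_eq⁴ = S(1−A)/(4σ): 1−A = 4σT_eq⁴/S.
1−A = 4 × 5.67×10⁻⁸ × (181)⁴ / 466 = 0.522.

A ≈ 0.48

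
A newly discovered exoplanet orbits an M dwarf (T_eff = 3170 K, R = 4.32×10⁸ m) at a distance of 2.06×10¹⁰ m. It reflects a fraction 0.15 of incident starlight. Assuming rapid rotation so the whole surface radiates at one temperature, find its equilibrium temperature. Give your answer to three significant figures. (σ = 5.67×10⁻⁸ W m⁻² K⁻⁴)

L = 4πR_⋆²σT_⋆⁴ = 4π(4.32×10⁸)² × 5.67×10⁻⁸ × (3170)⁴ = 1.34×10²⁵ W.
S = L/(4πd²) = 2520 W m⁻².
Energy balance: absorbed = emitted ⇒ πR²·S(1−A) = 4πR²·σT_eq⁴, so T_eq⁴ = S(1−A)/(4σ).
T_eq = [2520 × 0.85 / (4 × 5.67×10⁻⁸)]^(1/4) = (9.44×10⁹)^(1/4) = 312 K.

T_eq ≈ 312 K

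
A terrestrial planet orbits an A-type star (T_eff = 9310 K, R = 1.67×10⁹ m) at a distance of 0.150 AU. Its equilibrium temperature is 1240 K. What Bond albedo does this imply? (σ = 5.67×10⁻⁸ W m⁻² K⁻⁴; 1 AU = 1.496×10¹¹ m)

A ≈ 0.77

d = 0.150 AU = 2.24×10¹⁰ m.
L = 4πR_⋆²σT_⋆⁴ = 4π(1.67×10⁹)² × 5.67×10⁻⁸ × (9310)⁴ = 1.49×10²⁸ W.
S = L/(4πd²) = 2.36×10⁶ W m⁻².
From T_eq⁴ = S(1−A)/(4σ): 1−A = 4σT_eq⁴/S.
1−A = 4 × 5.67×10⁻⁸ × (1240)⁴ / 2.36×10⁶ = 0.227.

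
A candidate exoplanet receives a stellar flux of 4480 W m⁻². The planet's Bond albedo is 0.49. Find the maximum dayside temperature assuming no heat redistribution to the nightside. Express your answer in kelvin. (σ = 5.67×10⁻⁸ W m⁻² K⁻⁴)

T_ss ≈ 448 K

With no redistribution each surface element balances locally: S(1−A) = σT⁴.
T = [4480 × 0.51 / 5.67×10⁻⁸]^(1/4) = (4.03×10¹⁰)^(1/4) = 448 K.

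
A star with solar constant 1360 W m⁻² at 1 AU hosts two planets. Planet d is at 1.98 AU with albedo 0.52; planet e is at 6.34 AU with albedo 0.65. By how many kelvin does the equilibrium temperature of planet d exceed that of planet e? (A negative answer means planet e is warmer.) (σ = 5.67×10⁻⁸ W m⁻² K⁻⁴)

ΔT ≈ 79.6 K

T_eq = [S₀(1−A)/(4σd²)]^(1/4), so T ∝ (1−A)^(1/4) / √d.
T₁ = [1360×0.48/(4×5.67×10⁻⁸×1.98²)]^(1/4) = 164.61 K.
T₂ = [1360×0.35/(4×5.67×10⁻⁸×6.34²)]^(1/4) = 85.01 K.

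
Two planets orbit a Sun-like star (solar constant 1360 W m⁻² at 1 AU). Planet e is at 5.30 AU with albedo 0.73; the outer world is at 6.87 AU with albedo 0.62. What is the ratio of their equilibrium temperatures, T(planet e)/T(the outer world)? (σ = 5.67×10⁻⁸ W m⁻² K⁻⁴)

T_eq = [S₀(1−A)/(4σd²)]^(1/4), so T ∝ (1−A)^(1/4) / √d.
T₁ = [1360×0.27/(4×5.67×10⁻⁸×5.30²)]^(1/4) = 87.13 K.
T₂ = [1360×0.38/(4×5.67×10⁻⁸×6.87²)]^(1/4) = 83.36 K.

T₁/T₂ ≈ 1.045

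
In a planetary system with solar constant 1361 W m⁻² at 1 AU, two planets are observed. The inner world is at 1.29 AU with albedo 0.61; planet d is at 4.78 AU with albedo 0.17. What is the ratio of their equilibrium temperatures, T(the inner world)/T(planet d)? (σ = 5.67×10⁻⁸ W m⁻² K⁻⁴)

T₁/T₂ ≈ 1.594

T_eq = [S₀(1−A)/(4σd²)]^(1/4), so T ∝ (1−A)^(1/4) / √d.
T₁ = [1361×0.39/(4×5.67×10⁻⁸×1.29²)]^(1/4) = 193.65 K.
T₂ = [1361×0.83/(4×5.67×10⁻⁸×4.78²)]^(1/4) = 121.51 K.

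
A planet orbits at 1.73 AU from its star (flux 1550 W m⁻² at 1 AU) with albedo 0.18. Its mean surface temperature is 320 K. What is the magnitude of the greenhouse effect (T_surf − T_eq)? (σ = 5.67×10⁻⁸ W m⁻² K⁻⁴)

ΔT ≈ 112.0 K

S = 1550/1.73² = 517.9 W m⁻².
T_eq = [S(1−A)/(4σ)]^(1/4) = [517.9×0.82/(4×5.67×10⁻⁸)]^(1/4) = 208.0 K.
ΔT = T_surf − T_eq = 320 − 208.0.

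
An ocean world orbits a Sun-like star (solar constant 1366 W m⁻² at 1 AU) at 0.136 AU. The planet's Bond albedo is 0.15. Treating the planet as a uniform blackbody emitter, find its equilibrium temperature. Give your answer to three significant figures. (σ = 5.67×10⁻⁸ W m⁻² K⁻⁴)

Flux at 0.136 AU: S = 1366/0.136² = 7.39×10⁴ W m⁻².
Energy balance: absorbed = emitted ⇒ πR²·S(1−A) = 4πR²·σT_eq⁴, so T_eq⁴ = S(1−A)/(4σ).
T_eq = [7.39×10⁴ × 0.85 / (4 × 5.67×10⁻⁸)]^(1/4) = (2.77×10¹¹)^(1/4) = 725 K.

T_eq ≈ 725 K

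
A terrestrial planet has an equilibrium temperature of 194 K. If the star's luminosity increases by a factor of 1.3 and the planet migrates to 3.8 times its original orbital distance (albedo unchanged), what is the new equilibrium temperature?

T_eq ≈ 106 K

T_eq ∝ L^(1/4) · d^(−1/2).
T′ = 194 × 1.3^(1/4) / 3.8^(1/2) = 106 K.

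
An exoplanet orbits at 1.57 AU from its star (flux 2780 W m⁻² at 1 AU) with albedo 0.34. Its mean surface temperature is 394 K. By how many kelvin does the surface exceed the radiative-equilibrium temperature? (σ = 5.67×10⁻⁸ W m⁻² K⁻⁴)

S = 2780/1.57² = 1128 W m⁻².
T_eq = [S(1−A)/(4σ)]^(1/4) = [1128×0.66/(4×5.67×10⁻⁸)]^(1/4) = 239.4 K.
ΔT = T_surf − T_eq = 394 − 239.4.

ΔT ≈ 154.6 K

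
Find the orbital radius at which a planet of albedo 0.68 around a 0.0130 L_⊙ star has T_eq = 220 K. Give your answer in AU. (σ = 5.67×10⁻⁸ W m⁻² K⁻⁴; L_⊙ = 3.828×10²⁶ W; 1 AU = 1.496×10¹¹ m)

L = 0.0130 × 3.828×10²⁶ = 4.98×10²⁴ W.
From T_eq⁴ = L(1−A)/(16πσd²): d = √[L(1−A)/(16πσT_eq⁴)].
d = √[4.98×10²⁴ × 0.32 / (16π × 5.67×10⁻⁸ × (220)⁴)] = 1.54×10¹⁰ m = 0.103 AU.

d ≈ 0.103 AU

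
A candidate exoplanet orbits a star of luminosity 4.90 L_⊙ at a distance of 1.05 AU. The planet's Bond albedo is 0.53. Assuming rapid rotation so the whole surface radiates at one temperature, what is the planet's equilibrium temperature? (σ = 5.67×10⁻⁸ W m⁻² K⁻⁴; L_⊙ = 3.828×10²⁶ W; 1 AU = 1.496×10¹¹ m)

d = 1.05 AU = 1.57×10¹¹ m.
L = 4.90 × 3.828×10²⁶ = 1.88×10²⁷ W.
Flux: S = L/(4πd²) = 1.88×10²⁷/(4π×(1.57×10¹¹)²) = 6050 W m⁻².
Energy balance: absorbed = emitted ⇒ πR²·S(1−A) = 4πR²·σT_eq⁴, so T_eq⁴ = S(1−A)/(4σ).
T_eq = [6050 × 0.47 / (4 × 5.67×10⁻⁸)]^(1/4) = (1.25×10¹⁰)^(1/4) = 335 K.

T_eq ≈ 335 K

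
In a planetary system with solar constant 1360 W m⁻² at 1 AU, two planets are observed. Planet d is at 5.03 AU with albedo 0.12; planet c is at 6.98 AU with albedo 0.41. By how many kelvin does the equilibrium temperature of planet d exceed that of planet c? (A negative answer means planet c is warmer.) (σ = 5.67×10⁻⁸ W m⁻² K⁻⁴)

T_eq = [S₀(1−A)/(4σd²)]^(1/4), so T ∝ (1−A)^(1/4) / √d.
T₁ = [1360×0.88/(4×5.67×10⁻⁸×5.03²)]^(1/4) = 120.17 K.
T₂ = [1360×0.59/(4×5.67×10⁻⁸×6.98²)]^(1/4) = 92.31 K.

ΔT ≈ 27.9 K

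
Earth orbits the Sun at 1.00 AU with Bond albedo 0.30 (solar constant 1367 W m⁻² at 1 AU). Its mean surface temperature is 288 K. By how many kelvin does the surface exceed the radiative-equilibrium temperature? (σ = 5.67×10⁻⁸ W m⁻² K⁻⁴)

ΔT ≈ 33.1 K

S = 1367/1.00² = 1367 W m⁻².
T_eq = [S(1−A)/(4σ)]^(1/4) = [1367×0.70/(4×5.67×10⁻⁸)]^(1/4) = 254.9 K.
ΔT = T_surf − T_eq = 288 − 254.9.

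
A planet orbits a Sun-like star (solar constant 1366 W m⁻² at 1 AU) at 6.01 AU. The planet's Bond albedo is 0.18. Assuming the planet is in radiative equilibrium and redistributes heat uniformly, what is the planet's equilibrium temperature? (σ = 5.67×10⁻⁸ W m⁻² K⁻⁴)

T_eq ≈ 108 K

Flux at 6.01 AU: S = 1366/6.01² = 37.8 W m⁻².
Energy balance: absorbed = emitted ⇒ πR²·S(1−A) = 4πR²·σT_eq⁴, so T_eq⁴ = S(1−A)/(4σ).
T_eq = [37.8 × 0.82 / (4 × 5.67×10⁻⁸)]^(1/4) = (1.37×10⁸)^(1/4) = 108 K.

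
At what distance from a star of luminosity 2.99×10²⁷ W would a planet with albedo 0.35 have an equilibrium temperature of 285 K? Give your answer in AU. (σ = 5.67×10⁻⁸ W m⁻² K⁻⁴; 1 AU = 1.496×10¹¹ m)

d ≈ 2.15 AU

From T_eq⁴ = L(1−A)/(16πσd²): d = √[L(1−A)/(16πσT_eq⁴)].
d = √[2.99×10²⁷ × 0.65 / (16π × 5.67×10⁻⁸ × (285)⁴)] = 3.21×10¹¹ m = 2.15 AU.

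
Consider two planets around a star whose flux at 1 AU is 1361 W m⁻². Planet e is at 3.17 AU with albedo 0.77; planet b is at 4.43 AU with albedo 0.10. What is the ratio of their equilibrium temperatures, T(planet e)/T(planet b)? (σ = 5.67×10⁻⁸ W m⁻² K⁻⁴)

T_eq = [S₀(1−A)/(4σd²)]^(1/4), so T ∝ (1−A)^(1/4) / √d.
T₁ = [1361×0.23/(4×5.67×10⁻⁸×3.17²)]^(1/4) = 108.26 K.
T₂ = [1361×0.90/(4×5.67×10⁻⁸×4.43²)]^(1/4) = 128.80 K.

T₁/T₂ ≈ 0.841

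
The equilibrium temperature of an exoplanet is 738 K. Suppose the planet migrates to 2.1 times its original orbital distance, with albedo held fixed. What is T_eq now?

T_eq ∝ L^(1/4) · d^(−1/2).
T′ = 738 / 2.1^(1/2) = 509 K.

T_eq ≈ 509 K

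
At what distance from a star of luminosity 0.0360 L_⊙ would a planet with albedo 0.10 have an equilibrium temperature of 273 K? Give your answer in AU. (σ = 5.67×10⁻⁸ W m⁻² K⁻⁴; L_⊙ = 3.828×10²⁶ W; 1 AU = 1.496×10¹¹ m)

d ≈ 0.187 AU

L = 0.0360 × 3.828×10²⁶ = 1.38×10²⁵ W.
From T_eq⁴ = L(1−A)/(16πσd²): d = √[L(1−A)/(16πσT_eq⁴)].
d = √[1.38×10²⁵ × 0.90 / (16π × 5.67×10⁻⁸ × (273)⁴)] = 2.80×10¹⁰ m = 0.187 AU.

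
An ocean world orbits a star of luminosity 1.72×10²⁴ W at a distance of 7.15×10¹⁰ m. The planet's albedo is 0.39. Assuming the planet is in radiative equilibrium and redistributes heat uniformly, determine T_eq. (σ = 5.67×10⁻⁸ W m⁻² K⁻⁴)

T_eq ≈ 92.1 K

Flux: S = L/(4πd²) = 1.72×10²⁴/(4π×(7.15×10¹⁰)²) = 26.8 W m⁻².
Energy balance: absorbed = emitted ⇒ πR²·S(1−A) = 4πR²·σT_eq⁴, so T_eq⁴ = S(1−A)/(4σ).
T_eq = [26.8 × 0.61 / (4 × 5.67×10⁻⁸)]^(1/4) = (7.20×10⁷)^(1/4) = 92.1 K.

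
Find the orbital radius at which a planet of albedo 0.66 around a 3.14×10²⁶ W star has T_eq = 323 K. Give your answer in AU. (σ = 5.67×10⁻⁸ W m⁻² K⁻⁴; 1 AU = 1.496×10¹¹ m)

From T_eq⁴ = L(1−A)/(16πσd²): d = √[L(1−A)/(16πσT_eq⁴)].
d = √[3.14×10²⁶ × 0.34 / (16π × 5.67×10⁻⁸ × (323)⁴)] = 5.87×10¹⁰ m = 0.392 AU.

d ≈ 0.392 AU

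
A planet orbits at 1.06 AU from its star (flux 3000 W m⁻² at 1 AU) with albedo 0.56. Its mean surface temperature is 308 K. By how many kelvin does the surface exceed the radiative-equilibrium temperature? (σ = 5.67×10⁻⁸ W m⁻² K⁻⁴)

ΔT ≈ 39.7 K

S = 3000/1.06² = 2670 W m⁻².
T_eq = [S(1−A)/(4σ)]^(1/4) = [2670×0.44/(4×5.67×10⁻⁸)]^(1/4) = 268.3 K.
ΔT = T_surf − T_eq = 308 − 268.3.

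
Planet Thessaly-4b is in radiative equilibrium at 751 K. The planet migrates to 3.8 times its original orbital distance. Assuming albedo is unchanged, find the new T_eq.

T_eq ∝ L^(1/4) · d^(−1/2).
T′ = 751 / 3.8^(1/2) = 385 K.

T_eq ≈ 385 K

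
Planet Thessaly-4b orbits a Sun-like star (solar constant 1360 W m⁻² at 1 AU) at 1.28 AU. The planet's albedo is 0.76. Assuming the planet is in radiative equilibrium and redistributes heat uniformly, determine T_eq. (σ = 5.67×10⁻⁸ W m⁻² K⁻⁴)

Flux at 1.28 AU: S = 1360/1.28² = 830 W m⁻².
Energy balance: absorbed = emitted ⇒ πR²·S(1−A) = 4πR²·σT_eq⁴, so T_eq⁴ = S(1−A)/(4σ).
T_eq = [830 × 0.24 / (4 × 5.67×10⁻⁸)]^(1/4) = (8.78×10⁸)^(1/4) = 172 K.

T_eq ≈ 172 K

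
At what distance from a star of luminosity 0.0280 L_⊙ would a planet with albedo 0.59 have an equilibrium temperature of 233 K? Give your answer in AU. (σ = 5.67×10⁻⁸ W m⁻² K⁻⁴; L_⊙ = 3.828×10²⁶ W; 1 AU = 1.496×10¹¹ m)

L = 0.0280 × 3.828×10²⁶ = 1.07×10²⁵ W.
From T_eq⁴ = L(1−A)/(16πσd²): d = √[L(1−A)/(16πσT_eq⁴)].
d = √[1.07×10²⁵ × 0.41 / (16π × 5.67×10⁻⁸ × (233)⁴)] = 2.29×10¹⁰ m = 0.153 AU.

d ≈ 0.153 AU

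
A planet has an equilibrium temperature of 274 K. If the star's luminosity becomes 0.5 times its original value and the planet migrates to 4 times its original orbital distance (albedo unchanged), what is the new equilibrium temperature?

T_eq ∝ L^(1/4) · d^(−1/2).
T′ = 274 × 0.5^(1/4) / 4^(1/2) = 115 K.

T_eq ≈ 115 K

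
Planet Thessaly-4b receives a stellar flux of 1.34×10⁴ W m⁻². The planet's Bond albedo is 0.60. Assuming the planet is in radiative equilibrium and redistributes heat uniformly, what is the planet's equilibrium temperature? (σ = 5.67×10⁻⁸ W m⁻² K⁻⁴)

Energy balance: absorbed = emitted ⇒ πR²·S(1−A) = 4πR²·σT_eq⁴, so T_eq⁴ = S(1−A)/(4σ).
T_eq = [1.34×10⁴ × 0.40 / (4 × 5.67×10⁻⁸)]^(1/4) = (2.36×10¹⁰)^(1/4) = 392 K.

T_eq ≈ 392 K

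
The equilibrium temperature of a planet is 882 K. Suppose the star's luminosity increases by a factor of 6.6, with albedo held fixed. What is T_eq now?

T_eq ≈ 1410 K

T_eq ∝ L^(1/4) · d^(−1/2).
T′ = 882 × 6.6^(1/4) = 1410 K.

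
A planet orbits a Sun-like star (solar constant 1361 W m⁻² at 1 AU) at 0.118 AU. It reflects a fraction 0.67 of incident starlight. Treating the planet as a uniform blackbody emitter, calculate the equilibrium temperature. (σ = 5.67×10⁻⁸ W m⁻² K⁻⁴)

Flux at 0.118 AU: S = 1361/0.118² = 9.77×10⁴ W m⁻².
Energy balance: absorbed = emitted ⇒ πR²·S(1−A) = 4πR²·σT_eq⁴, so T_eq⁴ = S(1−A)/(4σ).
T_eq = [9.77×10⁴ × 0.33 / (4 × 5.67×10⁻⁸)]^(1/4) = (1.42×10¹¹)^(1/4) = 614 K.

T_eq ≈ 614 K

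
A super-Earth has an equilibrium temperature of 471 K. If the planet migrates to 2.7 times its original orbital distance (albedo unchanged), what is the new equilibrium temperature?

T_eq ≈ 287 K

T_eq ∝ L^(1/4) · d^(−1/2).
T′ = 471 / 2.7^(1/2) = 287 K.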